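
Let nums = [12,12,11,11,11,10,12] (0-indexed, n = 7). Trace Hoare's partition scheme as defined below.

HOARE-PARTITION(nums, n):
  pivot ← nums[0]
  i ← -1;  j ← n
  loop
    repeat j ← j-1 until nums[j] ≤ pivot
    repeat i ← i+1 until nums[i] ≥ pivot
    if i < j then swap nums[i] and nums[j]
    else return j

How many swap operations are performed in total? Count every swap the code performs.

pivot = nums[0] = 12; i = -1, j = 7
j→6 (nums[6]=12≤12), i→0 (nums[0]=12≥12); i<j, swap → [12,12,11,11,11,10,12]
j→5 (nums[5]=10≤12), i→1 (nums[1]=12≥12); i<j, swap → [12,10,11,11,11,12,12]
j→4, i→5; i≥j, return j=4. nums = [12,10,11,11,11,12,12]

2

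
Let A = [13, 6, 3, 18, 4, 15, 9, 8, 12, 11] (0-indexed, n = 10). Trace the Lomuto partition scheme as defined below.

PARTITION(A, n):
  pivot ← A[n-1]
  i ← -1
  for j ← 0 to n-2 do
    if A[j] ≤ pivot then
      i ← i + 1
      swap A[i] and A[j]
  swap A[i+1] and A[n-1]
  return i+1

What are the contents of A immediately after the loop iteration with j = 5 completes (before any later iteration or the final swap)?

[6, 3, 4, 18, 13, 15, 9, 8, 12, 11]

pivot = A[9] = 11; i = -1
j=0: A[0]=13 > 11 → no swap
j=1: A[1]=6 ≤ 11 → i=0, swap A[0],A[1] → [6, 13, 3, 18, 4, 15, 9, 8, 12, 11]
j=2: A[2]=3 ≤ 11 → i=1, swap A[1],A[2] → [6, 3, 13, 18, 4, 15, 9, 8, 12, 11]
j=3: A[3]=18 > 11 → no swap
j=4: A[4]=4 ≤ 11 → i=2, swap A[2],A[4] → [6, 3, 4, 18, 13, 15, 9, 8, 12, 11]
j=5: A[5]=15 > 11 → no swap
(after j=5) A = [6, 3, 4, 18, 13, 15, 9, 8, 12, 11]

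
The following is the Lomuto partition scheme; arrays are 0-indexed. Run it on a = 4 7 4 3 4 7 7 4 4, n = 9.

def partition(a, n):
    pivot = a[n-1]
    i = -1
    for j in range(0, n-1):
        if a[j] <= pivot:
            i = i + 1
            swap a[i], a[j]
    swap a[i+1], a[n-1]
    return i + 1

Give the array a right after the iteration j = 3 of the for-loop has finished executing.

4 4 3 7 4 7 7 4 4

pivot=4, i=-1
j=0: 4≤4, i=0, swap(0,0) ⇒ 4 7 4 3 4 7 7 4 4
j=1: 7>4, skip
j=2: 4≤4, i=1, swap(1,2) ⇒ 4 4 7 3 4 7 7 4 4
j=3: 3≤4, i=2, swap(2,3) ⇒ 4 4 3 7 4 7 7 4 4
(after j=3) a = 4 4 3 7 4 7 7 4 4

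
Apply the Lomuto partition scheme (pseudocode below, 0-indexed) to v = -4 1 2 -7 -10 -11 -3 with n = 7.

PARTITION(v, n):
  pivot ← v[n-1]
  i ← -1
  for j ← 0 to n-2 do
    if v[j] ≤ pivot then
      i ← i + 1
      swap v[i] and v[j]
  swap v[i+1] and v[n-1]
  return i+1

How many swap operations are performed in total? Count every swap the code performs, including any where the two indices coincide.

5

pivot=-3, i=-1
j=0: -4≤-3, i=0, swap(0,0) ⇒ -4 1 2 -7 -10 -11 -3
j=1: 1>-3, skip
j=2: 2>-3, skip
j=3: -7≤-3, i=1, swap(1,3) ⇒ -4 -7 2 1 -10 -11 -3
j=4: -10≤-3, i=2, swap(2,4) ⇒ -4 -7 -10 1 2 -11 -3
j=5: -11≤-3, i=3, swap(3,5) ⇒ -4 -7 -10 -11 2 1 -3
swap(4,6) ⇒ -4 -7 -10 -11 -3 1 2; return 4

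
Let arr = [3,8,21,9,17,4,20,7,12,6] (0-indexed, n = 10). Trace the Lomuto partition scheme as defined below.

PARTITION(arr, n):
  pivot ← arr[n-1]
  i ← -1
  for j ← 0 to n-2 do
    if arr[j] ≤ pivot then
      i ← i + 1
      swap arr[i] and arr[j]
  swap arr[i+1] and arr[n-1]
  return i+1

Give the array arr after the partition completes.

pivot = arr[9] = 6; i = -1
j=0: arr[0]=3 ≤ 6 → i=0, swap arr[0],arr[0] (no change) → [3,8,21,9,17,4,20,7,12,6]
j=1: arr[1]=8 > 6 → no swap
j=2: arr[2]=21 > 6 → no swap
j=3: arr[3]=9 > 6 → no swap
j=4: arr[4]=17 > 6 → no swap
j=5: arr[5]=4 ≤ 6 → i=1, swap arr[1],arr[5] → [3,4,21,9,17,8,20,7,12,6]
j=6: arr[6]=20 > 6 → no swap
j=7: arr[7]=7 > 6 → no swap
j=8: arr[8]=12 > 6 → no swap
final swap arr[2],arr[9] → [3,4,6,9,17,8,20,7,12,21]; return 2

[3,4,6,9,17,8,20,7,12,21]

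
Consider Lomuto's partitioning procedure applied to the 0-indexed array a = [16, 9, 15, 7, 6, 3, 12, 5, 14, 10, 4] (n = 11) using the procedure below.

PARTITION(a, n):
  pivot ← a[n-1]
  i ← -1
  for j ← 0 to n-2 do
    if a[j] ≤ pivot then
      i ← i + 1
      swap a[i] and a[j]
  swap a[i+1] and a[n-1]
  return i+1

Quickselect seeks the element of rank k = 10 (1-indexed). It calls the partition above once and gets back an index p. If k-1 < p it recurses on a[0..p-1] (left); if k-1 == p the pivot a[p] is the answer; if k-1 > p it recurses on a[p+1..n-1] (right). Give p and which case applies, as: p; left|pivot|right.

1; right

pivot = a[10] = 4; i = -1
j=0: a[0]=16 > 4 → no swap
j=1: a[1]=9 > 4 → no swap
j=2: a[2]=15 > 4 → no swap
j=3: a[3]=7 > 4 → no swap
j=4: a[4]=6 > 4 → no swap
j=5: a[5]=3 ≤ 4 → i=0, swap a[0],a[5] → [3, 9, 15, 7, 6, 16, 12, 5, 14, 10, 4]
j=6: a[6]=12 > 4 → no swap
j=7: a[7]=5 > 4 → no swap
j=8: a[8]=14 > 4 → no swap
j=9: a[9]=10 > 4 → no swap
final swap a[1],a[10] → [3, 4, 15, 7, 6, 16, 12, 5, 14, 10, 9]; return 1
p = 1; k-1 = 9 > 1 ⇒ right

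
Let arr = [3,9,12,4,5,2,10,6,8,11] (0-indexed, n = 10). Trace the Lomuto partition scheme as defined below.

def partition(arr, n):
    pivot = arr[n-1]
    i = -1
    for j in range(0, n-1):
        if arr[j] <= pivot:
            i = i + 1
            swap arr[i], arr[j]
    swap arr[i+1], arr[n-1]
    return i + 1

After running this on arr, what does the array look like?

[3,9,4,5,2,10,6,8,11,12]

pivot=11, i=-1
j=0: 3≤11, i=0, swap(0,0) ⇒ [3,9,12,4,5,2,10,6,8,11]
j=1: 9≤11, i=1, swap(1,1) ⇒ [3,9,12,4,5,2,10,6,8,11]
j=2: 12>11, skip
j=3: 4≤11, i=2, swap(2,3) ⇒ [3,9,4,12,5,2,10,6,8,11]
j=4: 5≤11, i=3, swap(3,4) ⇒ [3,9,4,5,12,2,10,6,8,11]
j=5: 2≤11, i=4, swap(4,5) ⇒ [3,9,4,5,2,12,10,6,8,11]
j=6: 10≤11, i=5, swap(5,6) ⇒ [3,9,4,5,2,10,12,6,8,11]
j=7: 6≤11, i=6, swap(6,7) ⇒ [3,9,4,5,2,10,6,12,8,11]
j=8: 8≤11, i=7, swap(7,8) ⇒ [3,9,4,5,2,10,6,8,12,11]
swap(8,9) ⇒ [3,9,4,5,2,10,6,8,11,12]; return 8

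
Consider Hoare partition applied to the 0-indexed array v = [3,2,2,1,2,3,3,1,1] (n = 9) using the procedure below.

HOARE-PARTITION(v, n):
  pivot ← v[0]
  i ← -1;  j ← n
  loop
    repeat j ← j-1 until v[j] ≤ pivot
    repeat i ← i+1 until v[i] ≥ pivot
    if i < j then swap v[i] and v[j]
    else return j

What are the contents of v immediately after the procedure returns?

pivot=3
j stops at 8 (1), i stops at 0 (3); swap ⇒ [1,2,2,1,2,3,3,1,3]
j stops at 7 (1), i stops at 5 (3); swap ⇒ [1,2,2,1,2,1,3,3,3]
j stops at 6, i stops at 6; i≥j ⇒ return 6. v=[1,2,2,1,2,1,3,3,3]

[1,2,2,1,2,1,3,3,3]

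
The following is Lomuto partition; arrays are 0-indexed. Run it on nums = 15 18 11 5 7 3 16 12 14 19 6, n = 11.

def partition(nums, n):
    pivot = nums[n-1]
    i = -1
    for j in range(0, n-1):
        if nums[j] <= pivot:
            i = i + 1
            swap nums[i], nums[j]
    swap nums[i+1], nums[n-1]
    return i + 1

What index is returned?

2

pivot=6, i=-1
j=0: 15>6, skip
j=1: 18>6, skip
j=2: 11>6, skip
j=3: 5≤6, i=0, swap(0,3) ⇒ 5 18 11 15 7 3 16 12 14 19 6
j=4: 7>6, skip
j=5: 3≤6, i=1, swap(1,5) ⇒ 5 3 11 15 7 18 16 12 14 19 6
j=6: 16>6, skip
j=7: 12>6, skip
j=8: 14>6, skip
j=9: 19>6, skip
swap(2,10) ⇒ 5 3 6 15 7 18 16 12 14 19 11; return 2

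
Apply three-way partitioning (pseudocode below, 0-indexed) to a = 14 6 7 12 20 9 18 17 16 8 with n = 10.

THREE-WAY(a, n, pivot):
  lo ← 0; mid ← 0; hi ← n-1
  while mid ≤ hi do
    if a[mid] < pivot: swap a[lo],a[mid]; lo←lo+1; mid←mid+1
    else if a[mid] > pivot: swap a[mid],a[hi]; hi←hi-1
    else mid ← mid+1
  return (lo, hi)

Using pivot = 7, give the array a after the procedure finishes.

pivot = 7; lo=0, mid=0, hi=9
a[mid]=14>7: swap a[0],a[9]; hi=8 → 8 6 7 12 20 9 18 17 16 14
a[mid]=8>7: swap a[0],a[8]; hi=7 → 16 6 7 12 20 9 18 17 8 14
a[mid]=16>7: swap a[0],a[7]; hi=6 → 17 6 7 12 20 9 18 16 8 14
a[mid]=17>7: swap a[0],a[6]; hi=5 → 18 6 7 12 20 9 17 16 8 14
a[mid]=18>7: swap a[0],a[5]; hi=4 → 9 6 7 12 20 18 17 16 8 14
a[mid]=9>7: swap a[0],a[4]; hi=3 → 20 6 7 12 9 18 17 16 8 14
a[mid]=20>7: swap a[0],a[3]; hi=2 → 12 6 7 20 9 18 17 16 8 14
a[mid]=12>7: swap a[0],a[2]; hi=1 → 7 6 12 20 9 18 17 16 8 14
a[mid]=7=7: mid=1
a[mid]=6<7: swap a[0],a[1]; lo=1,mid=2 → 6 7 12 20 9 18 17 16 8 14
end: lo=1, hi=1; a = 6 7 12 20 9 18 17 16 8 14

6 7 12 20 9 18 17 16 8 14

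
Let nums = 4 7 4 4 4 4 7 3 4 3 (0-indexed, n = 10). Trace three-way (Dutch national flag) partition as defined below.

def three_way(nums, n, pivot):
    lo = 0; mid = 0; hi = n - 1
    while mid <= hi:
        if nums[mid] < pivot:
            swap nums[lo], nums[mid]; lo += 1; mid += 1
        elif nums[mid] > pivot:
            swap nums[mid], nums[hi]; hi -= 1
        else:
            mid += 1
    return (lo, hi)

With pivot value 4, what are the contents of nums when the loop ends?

lo=0 mid=0 hi=9
4=4: mid=1
7>4: swap(1,9), hi=8 ⇒ 4 3 4 4 4 4 7 3 4 7
3<4: swap(0,1), lo=1 mid=2 ⇒ 3 4 4 4 4 4 7 3 4 7
4=4: mid=3
4=4: mid=4
4=4: mid=5
4=4: mid=6
7>4: swap(6,8), hi=7 ⇒ 3 4 4 4 4 4 4 3 7 7
4=4: mid=7
3<4: swap(1,7), lo=2 mid=8 ⇒ 3 3 4 4 4 4 4 4 7 7
done. lo=2 hi=7; nums=3 3 4 4 4 4 4 4 7 7

3 3 4 4 4 4 4 4 7 7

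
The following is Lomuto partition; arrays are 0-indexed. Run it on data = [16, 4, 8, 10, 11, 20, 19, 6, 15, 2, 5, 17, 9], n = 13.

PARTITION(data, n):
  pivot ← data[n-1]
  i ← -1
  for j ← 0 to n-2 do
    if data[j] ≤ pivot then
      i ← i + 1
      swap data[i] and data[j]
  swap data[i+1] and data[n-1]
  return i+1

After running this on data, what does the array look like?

pivot=9, i=-1
j=0: 16>9, skip
j=1: 4≤9, i=0, swap(0,1) ⇒ [4, 16, 8, 10, 11, 20, 19, 6, 15, 2, 5, 17, 9]
j=2: 8≤9, i=1, swap(1,2) ⇒ [4, 8, 16, 10, 11, 20, 19, 6, 15, 2, 5, 17, 9]
j=3: 10>9, skip
j=4: 11>9, skip
j=5: 20>9, skip
j=6: 19>9, skip
j=7: 6≤9, i=2, swap(2,7) ⇒ [4, 8, 6, 10, 11, 20, 19, 16, 15, 2, 5, 17, 9]
j=8: 15>9, skip
j=9: 2≤9, i=3, swap(3,9) ⇒ [4, 8, 6, 2, 11, 20, 19, 16, 15, 10, 5, 17, 9]
j=10: 5≤9, i=4, swap(4,10) ⇒ [4, 8, 6, 2, 5, 20, 19, 16, 15, 10, 11, 17, 9]
j=11: 17>9, skip
swap(5,12) ⇒ [4, 8, 6, 2, 5, 9, 19, 16, 15, 10, 11, 17, 20]; return 5

[4, 8, 6, 2, 5, 9, 19, 16, 15, 10, 11, 17, 20]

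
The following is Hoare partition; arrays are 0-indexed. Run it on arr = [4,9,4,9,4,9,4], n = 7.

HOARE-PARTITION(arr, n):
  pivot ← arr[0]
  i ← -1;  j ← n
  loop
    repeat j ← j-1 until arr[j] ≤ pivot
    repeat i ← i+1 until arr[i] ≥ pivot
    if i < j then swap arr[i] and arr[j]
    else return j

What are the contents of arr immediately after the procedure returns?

pivot = arr[0] = 4; i = -1, j = 7
j→6 (arr[6]=4≤4), i→0 (arr[0]=4≥4); i<j, swap → [4,9,4,9,4,9,4]
j→4 (arr[4]=4≤4), i→1 (arr[1]=9≥4); i<j, swap → [4,4,4,9,9,9,4]
j→2, i→2; i≥j, return j=2. arr = [4,4,4,9,9,9,4]

[4,4,4,9,9,9,4]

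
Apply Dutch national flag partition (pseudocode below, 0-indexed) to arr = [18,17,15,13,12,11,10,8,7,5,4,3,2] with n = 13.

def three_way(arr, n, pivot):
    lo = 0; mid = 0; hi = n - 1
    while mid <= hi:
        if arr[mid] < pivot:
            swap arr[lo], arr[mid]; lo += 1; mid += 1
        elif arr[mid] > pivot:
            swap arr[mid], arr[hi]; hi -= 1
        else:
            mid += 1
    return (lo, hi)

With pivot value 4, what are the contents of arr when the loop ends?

pivot = 4; lo=0, mid=0, hi=12
arr[mid]=18>4: swap arr[0],arr[12]; hi=11 → [2,17,15,13,12,11,10,8,7,5,4,3,18]
arr[mid]=2<4: swap arr[0],arr[0]; lo=1,mid=1 → [2,17,15,13,12,11,10,8,7,5,4,3,18]
arr[mid]=17>4: swap arr[1],arr[11]; hi=10 → [2,3,15,13,12,11,10,8,7,5,4,17,18]
arr[mid]=3<4: swap arr[1],arr[1]; lo=2,mid=2 → [2,3,15,13,12,11,10,8,7,5,4,17,18]
arr[mid]=15>4: swap arr[2],arr[10]; hi=9 → [2,3,4,13,12,11,10,8,7,5,15,17,18]
arr[mid]=4=4: mid=3
arr[mid]=13>4: swap arr[3],arr[9]; hi=8 → [2,3,4,5,12,11,10,8,7,13,15,17,18]
arr[mid]=5>4: swap arr[3],arr[8]; hi=7 → [2,3,4,7,12,11,10,8,5,13,15,17,18]
arr[mid]=7>4: swap arr[3],arr[7]; hi=6 → [2,3,4,8,12,11,10,7,5,13,15,17,18]
arr[mid]=8>4: swap arr[3],arr[6]; hi=5 → [2,3,4,10,12,11,8,7,5,13,15,17,18]
arr[mid]=10>4: swap arr[3],arr[5]; hi=4 → [2,3,4,11,12,10,8,7,5,13,15,17,18]
arr[mid]=11>4: swap arr[3],arr[4]; hi=3 → [2,3,4,12,11,10,8,7,5,13,15,17,18]
arr[mid]=12>4: swap arr[3],arr[3]; hi=2 → [2,3,4,12,11,10,8,7,5,13,15,17,18]
end: lo=2, hi=2; arr = [2,3,4,12,11,10,8,7,5,13,15,17,18]

[2,3,4,12,11,10,8,7,5,13,15,17,18]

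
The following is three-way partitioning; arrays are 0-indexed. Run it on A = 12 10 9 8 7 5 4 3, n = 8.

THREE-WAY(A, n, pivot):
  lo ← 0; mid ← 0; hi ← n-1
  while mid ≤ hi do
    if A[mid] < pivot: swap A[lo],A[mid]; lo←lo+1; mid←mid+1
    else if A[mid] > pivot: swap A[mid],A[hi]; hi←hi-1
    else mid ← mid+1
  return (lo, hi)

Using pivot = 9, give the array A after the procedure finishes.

3 4 8 7 5 9 10 12

pivot = 9; lo=0, mid=0, hi=7
A[mid]=12>9: swap A[0],A[7]; hi=6 → 3 10 9 8 7 5 4 12
A[mid]=3<9: swap A[0],A[0]; lo=1,mid=1 → 3 10 9 8 7 5 4 12
A[mid]=10>9: swap A[1],A[6]; hi=5 → 3 4 9 8 7 5 10 12
A[mid]=4<9: swap A[1],A[1]; lo=2,mid=2 → 3 4 9 8 7 5 10 12
A[mid]=9=9: mid=3
A[mid]=8<9: swap A[2],A[3]; lo=3,mid=4 → 3 4 8 9 7 5 10 12
A[mid]=7<9: swap A[3],A[4]; lo=4,mid=5 → 3 4 8 7 9 5 10 12
A[mid]=5<9: swap A[4],A[5]; lo=5,mid=6 → 3 4 8 7 5 9 10 12
end: lo=5, hi=5; A = 3 4 8 7 5 9 10 12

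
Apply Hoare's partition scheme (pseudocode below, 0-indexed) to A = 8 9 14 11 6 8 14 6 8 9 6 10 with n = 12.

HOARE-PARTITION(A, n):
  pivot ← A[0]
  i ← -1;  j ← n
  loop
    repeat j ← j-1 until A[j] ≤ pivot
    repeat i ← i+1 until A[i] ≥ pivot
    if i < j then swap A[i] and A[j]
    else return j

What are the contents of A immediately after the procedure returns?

pivot=8
j stops at 10 (6), i stops at 0 (8); swap ⇒ 6 9 14 11 6 8 14 6 8 9 8 10
j stops at 8 (8), i stops at 1 (9); swap ⇒ 6 8 14 11 6 8 14 6 9 9 8 10
j stops at 7 (6), i stops at 2 (14); swap ⇒ 6 8 6 11 6 8 14 14 9 9 8 10
j stops at 5 (8), i stops at 3 (11); swap ⇒ 6 8 6 8 6 11 14 14 9 9 8 10
j stops at 4, i stops at 5; i≥j ⇒ return 4. A=6 8 6 8 6 11 14 14 9 9 8 10

6 8 6 8 6 11 14 14 9 9 8 10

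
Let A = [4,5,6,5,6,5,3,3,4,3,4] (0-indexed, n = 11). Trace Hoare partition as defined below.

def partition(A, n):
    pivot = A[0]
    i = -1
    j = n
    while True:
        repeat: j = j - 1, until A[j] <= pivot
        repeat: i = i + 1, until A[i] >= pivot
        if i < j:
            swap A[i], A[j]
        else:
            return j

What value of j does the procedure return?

pivot = A[0] = 4; i = -1, j = 11
j→10 (A[10]=4≤4), i→0 (A[0]=4≥4); i<j, swap → [4,5,6,5,6,5,3,3,4,3,4]
j→9 (A[9]=3≤4), i→1 (A[1]=5≥4); i<j, swap → [4,3,6,5,6,5,3,3,4,5,4]
j→8 (A[8]=4≤4), i→2 (A[2]=6≥4); i<j, swap → [4,3,4,5,6,5,3,3,6,5,4]
j→7 (A[7]=3≤4), i→3 (A[3]=5≥4); i<j, swap → [4,3,4,3,6,5,3,5,6,5,4]
j→6 (A[6]=3≤4), i→4 (A[4]=6≥4); i<j, swap → [4,3,4,3,3,5,6,5,6,5,4]
j→4, i→5; i≥j, return j=4. A = [4,3,4,3,3,5,6,5,6,5,4]

4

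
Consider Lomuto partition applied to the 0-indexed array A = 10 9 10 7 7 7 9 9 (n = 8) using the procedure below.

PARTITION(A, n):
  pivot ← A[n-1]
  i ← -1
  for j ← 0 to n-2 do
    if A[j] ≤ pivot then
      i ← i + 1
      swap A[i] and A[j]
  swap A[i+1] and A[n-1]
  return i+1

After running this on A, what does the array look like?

pivot = A[7] = 9; i = -1
j=0: A[0]=10 > 9 → no swap
j=1: A[1]=9 ≤ 9 → i=0, swap A[0],A[1] → 9 10 10 7 7 7 9 9
j=2: A[2]=10 > 9 → no swap
j=3: A[3]=7 ≤ 9 → i=1, swap A[1],A[3] → 9 7 10 10 7 7 9 9
j=4: A[4]=7 ≤ 9 → i=2, swap A[2],A[4] → 9 7 7 10 10 7 9 9
j=5: A[5]=7 ≤ 9 → i=3, swap A[3],A[5] → 9 7 7 7 10 10 9 9
j=6: A[6]=9 ≤ 9 → i=4, swap A[4],A[6] → 9 7 7 7 9 10 10 9
final swap A[5],A[7] → 9 7 7 7 9 9 10 10; return 5

9 7 7 7 9 9 10 10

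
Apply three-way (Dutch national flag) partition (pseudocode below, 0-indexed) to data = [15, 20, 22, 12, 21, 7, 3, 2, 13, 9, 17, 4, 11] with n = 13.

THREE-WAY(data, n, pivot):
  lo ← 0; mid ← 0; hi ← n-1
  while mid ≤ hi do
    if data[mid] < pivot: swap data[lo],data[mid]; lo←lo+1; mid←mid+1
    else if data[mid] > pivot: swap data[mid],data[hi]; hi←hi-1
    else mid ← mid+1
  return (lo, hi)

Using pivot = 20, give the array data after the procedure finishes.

[15, 11, 12, 4, 7, 3, 2, 13, 9, 17, 20, 21, 22]

pivot = 20; lo=0, mid=0, hi=12
data[mid]=15<20: swap data[0],data[0]; lo=1,mid=1 → [15, 20, 22, 12, 21, 7, 3, 2, 13, 9, 17, 4, 11]
data[mid]=20=20: mid=2
data[mid]=22>20: swap data[2],data[12]; hi=11 → [15, 20, 11, 12, 21, 7, 3, 2, 13, 9, 17, 4, 22]
data[mid]=11<20: swap data[1],data[2]; lo=2,mid=3 → [15, 11, 20, 12, 21, 7, 3, 2, 13, 9, 17, 4, 22]
data[mid]=12<20: swap data[2],data[3]; lo=3,mid=4 → [15, 11, 12, 20, 21, 7, 3, 2, 13, 9, 17, 4, 22]
data[mid]=21>20: swap data[4],data[11]; hi=10 → [15, 11, 12, 20, 4, 7, 3, 2, 13, 9, 17, 21, 22]
data[mid]=4<20: swap data[3],data[4]; lo=4,mid=5 → [15, 11, 12, 4, 20, 7, 3, 2, 13, 9, 17, 21, 22]
data[mid]=7<20: swap data[4],data[5]; lo=5,mid=6 → [15, 11, 12, 4, 7, 20, 3, 2, 13, 9, 17, 21, 22]
data[mid]=3<20: swap data[5],data[6]; lo=6,mid=7 → [15, 11, 12, 4, 7, 3, 20, 2, 13, 9, 17, 21, 22]
data[mid]=2<20: swap data[6],data[7]; lo=7,mid=8 → [15, 11, 12, 4, 7, 3, 2, 20, 13, 9, 17, 21, 22]
data[mid]=13<20: swap data[7],data[8]; lo=8,mid=9 → [15, 11, 12, 4, 7, 3, 2, 13, 20, 9, 17, 21, 22]
data[mid]=9<20: swap data[8],data[9]; lo=9,mid=10 → [15, 11, 12, 4, 7, 3, 2, 13, 9, 20, 17, 21, 22]
data[mid]=17<20: swap data[9],data[10]; lo=10,mid=11 → [15, 11, 12, 4, 7, 3, 2, 13, 9, 17, 20, 21, 22]
end: lo=10, hi=10; data = [15, 11, 12, 4, 7, 3, 2, 13, 9, 17, 20, 21, 22]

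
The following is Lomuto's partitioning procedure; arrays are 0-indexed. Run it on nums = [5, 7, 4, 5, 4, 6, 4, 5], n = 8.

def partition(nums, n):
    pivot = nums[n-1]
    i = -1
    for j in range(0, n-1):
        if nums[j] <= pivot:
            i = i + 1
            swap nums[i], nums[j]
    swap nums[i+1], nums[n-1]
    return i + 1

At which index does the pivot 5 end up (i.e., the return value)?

pivot = nums[7] = 5; i = -1
j=0: nums[0]=5 ≤ 5 → i=0, swap nums[0],nums[0] (no change) → [5, 7, 4, 5, 4, 6, 4, 5]
j=1: nums[1]=7 > 5 → no swap
j=2: nums[2]=4 ≤ 5 → i=1, swap nums[1],nums[2] → [5, 4, 7, 5, 4, 6, 4, 5]
j=3: nums[3]=5 ≤ 5 → i=2, swap nums[2],nums[3] → [5, 4, 5, 7, 4, 6, 4, 5]
j=4: nums[4]=4 ≤ 5 → i=3, swap nums[3],nums[4] → [5, 4, 5, 4, 7, 6, 4, 5]
j=5: nums[5]=6 > 5 → no swap
j=6: nums[6]=4 ≤ 5 → i=4, swap nums[4],nums[6] → [5, 4, 5, 4, 4, 6, 7, 5]
final swap nums[5],nums[7] → [5, 4, 5, 4, 4, 5, 7, 6]; return 5

5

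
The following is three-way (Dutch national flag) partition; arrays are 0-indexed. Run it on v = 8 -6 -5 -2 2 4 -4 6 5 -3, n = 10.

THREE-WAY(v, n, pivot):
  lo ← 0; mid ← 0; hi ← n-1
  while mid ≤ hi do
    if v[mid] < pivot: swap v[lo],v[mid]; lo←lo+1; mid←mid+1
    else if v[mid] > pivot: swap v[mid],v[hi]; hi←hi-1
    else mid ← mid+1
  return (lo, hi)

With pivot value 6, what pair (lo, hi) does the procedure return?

(8, 8)

pivot = 6; lo=0, mid=0, hi=9
v[mid]=8>6: swap v[0],v[9]; hi=8 → -3 -6 -5 -2 2 4 -4 6 5 8
v[mid]=-3<6: swap v[0],v[0]; lo=1,mid=1 → -3 -6 -5 -2 2 4 -4 6 5 8
v[mid]=-6<6: swap v[1],v[1]; lo=2,mid=2 → -3 -6 -5 -2 2 4 -4 6 5 8
v[mid]=-5<6: swap v[2],v[2]; lo=3,mid=3 → -3 -6 -5 -2 2 4 -4 6 5 8
v[mid]=-2<6: swap v[3],v[3]; lo=4,mid=4 → -3 -6 -5 -2 2 4 -4 6 5 8
v[mid]=2<6: swap v[4],v[4]; lo=5,mid=5 → -3 -6 -5 -2 2 4 -4 6 5 8
v[mid]=4<6: swap v[5],v[5]; lo=6,mid=6 → -3 -6 -5 -2 2 4 -4 6 5 8
v[mid]=-4<6: swap v[6],v[6]; lo=7,mid=7 → -3 -6 -5 -2 2 4 -4 6 5 8
v[mid]=6=6: mid=8
v[mid]=5<6: swap v[7],v[8]; lo=8,mid=9 → -3 -6 -5 -2 2 4 -4 5 6 8
end: lo=8, hi=8; v = -3 -6 -5 -2 2 4 -4 5 6 8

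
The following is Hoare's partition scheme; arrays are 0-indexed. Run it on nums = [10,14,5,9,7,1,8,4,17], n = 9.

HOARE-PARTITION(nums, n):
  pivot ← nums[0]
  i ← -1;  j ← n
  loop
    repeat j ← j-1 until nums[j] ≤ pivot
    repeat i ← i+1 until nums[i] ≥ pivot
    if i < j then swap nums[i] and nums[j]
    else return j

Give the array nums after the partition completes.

pivot = nums[0] = 10; i = -1, j = 9
j→7 (nums[7]=4≤10), i→0 (nums[0]=10≥10); i<j, swap → [4,14,5,9,7,1,8,10,17]
j→6 (nums[6]=8≤10), i→1 (nums[1]=14≥10); i<j, swap → [4,8,5,9,7,1,14,10,17]
j→5, i→6; i≥j, return j=5. nums = [4,8,5,9,7,1,14,10,17]

[4,8,5,9,7,1,14,10,17]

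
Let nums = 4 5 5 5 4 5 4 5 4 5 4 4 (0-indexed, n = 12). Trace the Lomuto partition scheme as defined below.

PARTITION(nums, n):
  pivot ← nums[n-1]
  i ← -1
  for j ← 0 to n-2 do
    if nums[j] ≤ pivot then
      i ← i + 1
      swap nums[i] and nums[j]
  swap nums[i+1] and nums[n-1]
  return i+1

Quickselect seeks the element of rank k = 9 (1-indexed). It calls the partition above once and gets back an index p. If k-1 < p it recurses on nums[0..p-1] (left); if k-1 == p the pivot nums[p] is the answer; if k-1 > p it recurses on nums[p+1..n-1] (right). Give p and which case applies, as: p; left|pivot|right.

pivot=4, i=-1
j=0: 4≤4, i=0, swap(0,0) ⇒ 4 5 5 5 4 5 4 5 4 5 4 4
j=1: 5>4, skip
j=2: 5>4, skip
j=3: 5>4, skip
j=4: 4≤4, i=1, swap(1,4) ⇒ 4 4 5 5 5 5 4 5 4 5 4 4
j=5: 5>4, skip
j=6: 4≤4, i=2, swap(2,6) ⇒ 4 4 4 5 5 5 5 5 4 5 4 4
j=7: 5>4, skip
j=8: 4≤4, i=3, swap(3,8) ⇒ 4 4 4 4 5 5 5 5 5 5 4 4
j=9: 5>4, skip
j=10: 4≤4, i=4, swap(4,10) ⇒ 4 4 4 4 4 5 5 5 5 5 5 4
swap(5,11) ⇒ 4 4 4 4 4 4 5 5 5 5 5 5; return 5
p = 5; k-1 = 8 > 5 ⇒ right

5; right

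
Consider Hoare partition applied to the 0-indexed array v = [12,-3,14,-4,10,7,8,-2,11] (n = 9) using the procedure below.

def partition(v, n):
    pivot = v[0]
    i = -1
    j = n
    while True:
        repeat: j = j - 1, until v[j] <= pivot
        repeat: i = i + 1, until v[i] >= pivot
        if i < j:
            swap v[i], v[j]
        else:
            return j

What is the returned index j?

6

pivot = v[0] = 12; i = -1, j = 9
j→8 (v[8]=11≤12), i→0 (v[0]=12≥12); i<j, swap → [11,-3,14,-4,10,7,8,-2,12]
j→7 (v[7]=-2≤12), i→2 (v[2]=14≥12); i<j, swap → [11,-3,-2,-4,10,7,8,14,12]
j→6, i→7; i≥j, return j=6. v = [11,-3,-2,-4,10,7,8,14,12]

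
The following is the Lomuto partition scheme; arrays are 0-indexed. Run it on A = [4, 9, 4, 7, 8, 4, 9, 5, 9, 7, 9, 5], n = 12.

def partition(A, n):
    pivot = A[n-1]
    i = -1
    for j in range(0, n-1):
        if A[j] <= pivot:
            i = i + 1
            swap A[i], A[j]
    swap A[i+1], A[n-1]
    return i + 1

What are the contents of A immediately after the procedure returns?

pivot=5, i=-1
j=0: 4≤5, i=0, swap(0,0) ⇒ [4, 9, 4, 7, 8, 4, 9, 5, 9, 7, 9, 5]
j=1: 9>5, skip
j=2: 4≤5, i=1, swap(1,2) ⇒ [4, 4, 9, 7, 8, 4, 9, 5, 9, 7, 9, 5]
j=3: 7>5, skip
j=4: 8>5, skip
j=5: 4≤5, i=2, swap(2,5) ⇒ [4, 4, 4, 7, 8, 9, 9, 5, 9, 7, 9, 5]
j=6: 9>5, skip
j=7: 5≤5, i=3, swap(3,7) ⇒ [4, 4, 4, 5, 8, 9, 9, 7, 9, 7, 9, 5]
j=8: 9>5, skip
j=9: 7>5, skip
j=10: 9>5, skip
swap(4,11) ⇒ [4, 4, 4, 5, 5, 9, 9, 7, 9, 7, 9, 8]; return 4

[4, 4, 4, 5, 5, 9, 9, 7, 9, 7, 9, 8]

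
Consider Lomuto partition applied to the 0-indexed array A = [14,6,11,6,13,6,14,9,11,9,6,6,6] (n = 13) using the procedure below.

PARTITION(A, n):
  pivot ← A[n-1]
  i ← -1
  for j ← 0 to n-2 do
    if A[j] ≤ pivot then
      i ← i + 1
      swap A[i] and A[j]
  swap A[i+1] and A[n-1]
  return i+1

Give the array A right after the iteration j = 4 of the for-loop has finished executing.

pivot=6, i=-1
j=0: 14>6, skip
j=1: 6≤6, i=0, swap(0,1) ⇒ [6,14,11,6,13,6,14,9,11,9,6,6,6]
j=2: 11>6, skip
j=3: 6≤6, i=1, swap(1,3) ⇒ [6,6,11,14,13,6,14,9,11,9,6,6,6]
j=4: 13>6, skip
(after j=4) A = [6,6,11,14,13,6,14,9,11,9,6,6,6]

[6,6,11,14,13,6,14,9,11,9,6,6,6]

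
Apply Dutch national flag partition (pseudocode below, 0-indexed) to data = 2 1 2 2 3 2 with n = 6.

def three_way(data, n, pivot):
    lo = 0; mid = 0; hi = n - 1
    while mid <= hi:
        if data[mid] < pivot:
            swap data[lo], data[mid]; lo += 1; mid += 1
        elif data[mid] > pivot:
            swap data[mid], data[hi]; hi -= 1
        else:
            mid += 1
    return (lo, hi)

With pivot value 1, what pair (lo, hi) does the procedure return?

pivot = 1; lo=0, mid=0, hi=5
data[mid]=2>1: swap data[0],data[5]; hi=4 → 2 1 2 2 3 2
data[mid]=2>1: swap data[0],data[4]; hi=3 → 3 1 2 2 2 2
data[mid]=3>1: swap data[0],data[3]; hi=2 → 2 1 2 3 2 2
data[mid]=2>1: swap data[0],data[2]; hi=1 → 2 1 2 3 2 2
data[mid]=2>1: swap data[0],data[1]; hi=0 → 1 2 2 3 2 2
data[mid]=1=1: mid=1
end: lo=0, hi=0; data = 1 2 2 3 2 2

(0, 0)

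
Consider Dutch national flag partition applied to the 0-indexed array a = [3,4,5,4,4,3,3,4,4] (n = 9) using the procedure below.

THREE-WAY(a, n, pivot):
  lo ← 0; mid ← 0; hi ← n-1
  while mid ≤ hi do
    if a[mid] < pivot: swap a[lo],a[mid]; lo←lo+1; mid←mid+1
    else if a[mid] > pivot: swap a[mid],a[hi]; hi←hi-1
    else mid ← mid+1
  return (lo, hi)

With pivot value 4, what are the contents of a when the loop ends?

lo=0 mid=0 hi=8
3<4: swap(0,0), lo=1 mid=1 ⇒ [3,4,5,4,4,3,3,4,4]
4=4: mid=2
5>4: swap(2,8), hi=7 ⇒ [3,4,4,4,4,3,3,4,5]
4=4: mid=3
4=4: mid=4
4=4: mid=5
3<4: swap(1,5), lo=2 mid=6 ⇒ [3,3,4,4,4,4,3,4,5]
3<4: swap(2,6), lo=3 mid=7 ⇒ [3,3,3,4,4,4,4,4,5]
4=4: mid=8
done. lo=3 hi=7; a=[3,3,3,4,4,4,4,4,5]

[3,3,3,4,4,4,4,4,5]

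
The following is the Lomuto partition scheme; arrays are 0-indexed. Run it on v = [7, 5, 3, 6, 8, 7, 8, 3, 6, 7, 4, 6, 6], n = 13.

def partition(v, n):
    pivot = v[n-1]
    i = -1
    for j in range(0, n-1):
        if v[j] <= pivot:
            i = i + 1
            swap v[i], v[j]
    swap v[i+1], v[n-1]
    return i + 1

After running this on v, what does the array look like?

pivot = v[12] = 6; i = -1
j=0: v[0]=7 > 6 → no swap
j=1: v[1]=5 ≤ 6 → i=0, swap v[0],v[1] → [5, 7, 3, 6, 8, 7, 8, 3, 6, 7, 4, 6, 6]
j=2: v[2]=3 ≤ 6 → i=1, swap v[1],v[2] → [5, 3, 7, 6, 8, 7, 8, 3, 6, 7, 4, 6, 6]
j=3: v[3]=6 ≤ 6 → i=2, swap v[2],v[3] → [5, 3, 6, 7, 8, 7, 8, 3, 6, 7, 4, 6, 6]
j=4: v[4]=8 > 6 → no swap
j=5: v[5]=7 > 6 → no swap
j=6: v[6]=8 > 6 → no swap
j=7: v[7]=3 ≤ 6 → i=3, swap v[3],v[7] → [5, 3, 6, 3, 8, 7, 8, 7, 6, 7, 4, 6, 6]
j=8: v[8]=6 ≤ 6 → i=4, swap v[4],v[8] → [5, 3, 6, 3, 6, 7, 8, 7, 8, 7, 4, 6, 6]
j=9: v[9]=7 > 6 → no swap
j=10: v[10]=4 ≤ 6 → i=5, swap v[5],v[10] → [5, 3, 6, 3, 6, 4, 8, 7, 8, 7, 7, 6, 6]
j=11: v[11]=6 ≤ 6 → i=6, swap v[6],v[11] → [5, 3, 6, 3, 6, 4, 6, 7, 8, 7, 7, 8, 6]
final swap v[7],v[12] → [5, 3, 6, 3, 6, 4, 6, 6, 8, 7, 7, 8, 7]; return 7

[5, 3, 6, 3, 6, 4, 6, 6, 8, 7, 7, 8, 7]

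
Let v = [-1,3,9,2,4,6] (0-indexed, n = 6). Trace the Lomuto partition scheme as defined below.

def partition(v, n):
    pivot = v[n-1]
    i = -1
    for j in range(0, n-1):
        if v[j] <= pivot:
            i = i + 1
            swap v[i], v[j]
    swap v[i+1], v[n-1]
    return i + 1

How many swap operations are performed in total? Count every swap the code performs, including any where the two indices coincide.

5

pivot = v[5] = 6; i = -1
j=0: v[0]=-1 ≤ 6 → i=0, swap v[0],v[0] (no change) → [-1,3,9,2,4,6]
j=1: v[1]=3 ≤ 6 → i=1, swap v[1],v[1] (no change) → [-1,3,9,2,4,6]
j=2: v[2]=9 > 6 → no swap
j=3: v[3]=2 ≤ 6 → i=2, swap v[2],v[3] → [-1,3,2,9,4,6]
j=4: v[4]=4 ≤ 6 → i=3, swap v[3],v[4] → [-1,3,2,4,9,6]
final swap v[4],v[5] → [-1,3,2,4,6,9]; return 4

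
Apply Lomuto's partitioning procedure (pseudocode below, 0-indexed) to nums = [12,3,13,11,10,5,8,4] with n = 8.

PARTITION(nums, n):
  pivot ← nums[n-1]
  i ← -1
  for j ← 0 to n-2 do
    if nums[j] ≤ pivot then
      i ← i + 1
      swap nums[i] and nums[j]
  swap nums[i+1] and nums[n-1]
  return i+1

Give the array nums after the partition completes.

[3,4,13,11,10,5,8,12]

pivot=4, i=-1
j=0: 12>4, skip
j=1: 3≤4, i=0, swap(0,1) ⇒ [3,12,13,11,10,5,8,4]
j=2: 13>4, skip
j=3: 11>4, skip
j=4: 10>4, skip
j=5: 5>4, skip
j=6: 8>4, skip
swap(1,7) ⇒ [3,4,13,11,10,5,8,12]; return 1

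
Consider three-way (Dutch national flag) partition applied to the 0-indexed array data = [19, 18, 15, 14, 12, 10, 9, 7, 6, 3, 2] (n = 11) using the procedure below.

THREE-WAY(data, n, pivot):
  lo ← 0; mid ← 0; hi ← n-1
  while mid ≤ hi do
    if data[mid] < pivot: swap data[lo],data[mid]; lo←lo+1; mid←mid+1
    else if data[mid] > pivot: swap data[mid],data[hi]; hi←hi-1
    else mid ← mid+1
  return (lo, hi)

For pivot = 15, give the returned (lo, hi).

pivot = 15; lo=0, mid=0, hi=10
data[mid]=19>15: swap data[0],data[10]; hi=9 → [2, 18, 15, 14, 12, 10, 9, 7, 6, 3, 19]
data[mid]=2<15: swap data[0],data[0]; lo=1,mid=1 → [2, 18, 15, 14, 12, 10, 9, 7, 6, 3, 19]
data[mid]=18>15: swap data[1],data[9]; hi=8 → [2, 3, 15, 14, 12, 10, 9, 7, 6, 18, 19]
data[mid]=3<15: swap data[1],data[1]; lo=2,mid=2 → [2, 3, 15, 14, 12, 10, 9, 7, 6, 18, 19]
data[mid]=15=15: mid=3
data[mid]=14<15: swap data[2],data[3]; lo=3,mid=4 → [2, 3, 14, 15, 12, 10, 9, 7, 6, 18, 19]
data[mid]=12<15: swap data[3],data[4]; lo=4,mid=5 → [2, 3, 14, 12, 15, 10, 9, 7, 6, 18, 19]
data[mid]=10<15: swap data[4],data[5]; lo=5,mid=6 → [2, 3, 14, 12, 10, 15, 9, 7, 6, 18, 19]
data[mid]=9<15: swap data[5],data[6]; lo=6,mid=7 → [2, 3, 14, 12, 10, 9, 15, 7, 6, 18, 19]
data[mid]=7<15: swap data[6],data[7]; lo=7,mid=8 → [2, 3, 14, 12, 10, 9, 7, 15, 6, 18, 19]
data[mid]=6<15: swap data[7],data[8]; lo=8,mid=9 → [2, 3, 14, 12, 10, 9, 7, 6, 15, 18, 19]
end: lo=8, hi=8; data = [2, 3, 14, 12, 10, 9, 7, 6, 15, 18, 19]

(8, 8)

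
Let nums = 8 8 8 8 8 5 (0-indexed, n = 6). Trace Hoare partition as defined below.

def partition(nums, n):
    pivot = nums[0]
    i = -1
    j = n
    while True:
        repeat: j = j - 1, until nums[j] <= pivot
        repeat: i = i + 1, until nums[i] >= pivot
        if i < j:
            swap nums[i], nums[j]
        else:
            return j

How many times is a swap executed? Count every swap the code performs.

3

pivot = nums[0] = 8; i = -1, j = 6
j→5 (nums[5]=5≤8), i→0 (nums[0]=8≥8); i<j, swap → 5 8 8 8 8 8
j→4 (nums[4]=8≤8), i→1 (nums[1]=8≥8); i<j, swap → 5 8 8 8 8 8
j→3 (nums[3]=8≤8), i→2 (nums[2]=8≥8); i<j, swap → 5 8 8 8 8 8
j→2, i→3; i≥j, return j=2. nums = 5 8 8 8 8 8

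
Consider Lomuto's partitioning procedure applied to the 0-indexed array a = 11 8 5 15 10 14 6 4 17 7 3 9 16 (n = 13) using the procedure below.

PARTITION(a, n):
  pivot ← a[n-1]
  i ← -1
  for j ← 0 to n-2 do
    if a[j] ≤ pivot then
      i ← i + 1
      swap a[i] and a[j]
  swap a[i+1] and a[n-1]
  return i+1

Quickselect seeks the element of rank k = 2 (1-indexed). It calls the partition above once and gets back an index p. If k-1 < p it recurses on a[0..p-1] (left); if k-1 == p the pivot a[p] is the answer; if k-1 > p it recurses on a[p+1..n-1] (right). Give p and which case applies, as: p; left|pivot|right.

pivot = a[12] = 16; i = -1
j=0: a[0]=11 ≤ 16 → i=0, swap a[0],a[0] (no change) → 11 8 5 15 10 14 6 4 17 7 3 9 16
j=1: a[1]=8 ≤ 16 → i=1, swap a[1],a[1] (no change) → 11 8 5 15 10 14 6 4 17 7 3 9 16
j=2: a[2]=5 ≤ 16 → i=2, swap a[2],a[2] (no change) → 11 8 5 15 10 14 6 4 17 7 3 9 16
j=3: a[3]=15 ≤ 16 → i=3, swap a[3],a[3] (no change) → 11 8 5 15 10 14 6 4 17 7 3 9 16
j=4: a[4]=10 ≤ 16 → i=4, swap a[4],a[4] (no change) → 11 8 5 15 10 14 6 4 17 7 3 9 16
j=5: a[5]=14 ≤ 16 → i=5, swap a[5],a[5] (no change) → 11 8 5 15 10 14 6 4 17 7 3 9 16
j=6: a[6]=6 ≤ 16 → i=6, swap a[6],a[6] (no change) → 11 8 5 15 10 14 6 4 17 7 3 9 16
j=7: a[7]=4 ≤ 16 → i=7, swap a[7],a[7] (no change) → 11 8 5 15 10 14 6 4 17 7 3 9 16
j=8: a[8]=17 > 16 → no swap
j=9: a[9]=7 ≤ 16 → i=8, swap a[8],a[9] → 11 8 5 15 10 14 6 4 7 17 3 9 16
j=10: a[10]=3 ≤ 16 → i=9, swap a[9],a[10] → 11 8 5 15 10 14 6 4 7 3 17 9 16
j=11: a[11]=9 ≤ 16 → i=10, swap a[10],a[11] → 11 8 5 15 10 14 6 4 7 3 9 17 16
final swap a[11],a[12] → 11 8 5 15 10 14 6 4 7 3 9 16 17; return 11
p = 11; k-1 = 1 < 11 ⇒ left

11; left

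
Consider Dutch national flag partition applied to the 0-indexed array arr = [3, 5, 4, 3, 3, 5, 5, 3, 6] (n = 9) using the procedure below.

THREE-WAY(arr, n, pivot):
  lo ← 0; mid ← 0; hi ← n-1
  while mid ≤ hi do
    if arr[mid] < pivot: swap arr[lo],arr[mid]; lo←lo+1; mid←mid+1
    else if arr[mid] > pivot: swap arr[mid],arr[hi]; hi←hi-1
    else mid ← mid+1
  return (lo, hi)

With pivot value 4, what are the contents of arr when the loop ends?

lo=0 mid=0 hi=8
3<4: swap(0,0), lo=1 mid=1 ⇒ [3, 5, 4, 3, 3, 5, 5, 3, 6]
5>4: swap(1,8), hi=7 ⇒ [3, 6, 4, 3, 3, 5, 5, 3, 5]
6>4: swap(1,7), hi=6 ⇒ [3, 3, 4, 3, 3, 5, 5, 6, 5]
3<4: swap(1,1), lo=2 mid=2 ⇒ [3, 3, 4, 3, 3, 5, 5, 6, 5]
4=4: mid=3
3<4: swap(2,3), lo=3 mid=4 ⇒ [3, 3, 3, 4, 3, 5, 5, 6, 5]
3<4: swap(3,4), lo=4 mid=5 ⇒ [3, 3, 3, 3, 4, 5, 5, 6, 5]
5>4: swap(5,6), hi=5 ⇒ [3, 3, 3, 3, 4, 5, 5, 6, 5]
5>4: swap(5,5), hi=4 ⇒ [3, 3, 3, 3, 4, 5, 5, 6, 5]
done. lo=4 hi=4; arr=[3, 3, 3, 3, 4, 5, 5, 6, 5]

[3, 3, 3, 3, 4, 5, 5, 6, 5]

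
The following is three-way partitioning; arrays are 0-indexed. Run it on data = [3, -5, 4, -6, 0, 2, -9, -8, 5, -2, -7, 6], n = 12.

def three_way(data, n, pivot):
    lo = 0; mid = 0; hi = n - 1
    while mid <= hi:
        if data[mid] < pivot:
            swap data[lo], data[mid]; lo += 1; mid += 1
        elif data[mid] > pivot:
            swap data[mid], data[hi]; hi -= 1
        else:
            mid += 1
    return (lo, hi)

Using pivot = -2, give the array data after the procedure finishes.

[-7, -5, -6, -8, -9, -2, 2, 5, 0, 4, 6, 3]

lo=0 mid=0 hi=11
3>-2: swap(0,11), hi=10 ⇒ [6, -5, 4, -6, 0, 2, -9, -8, 5, -2, -7, 3]
6>-2: swap(0,10), hi=9 ⇒ [-7, -5, 4, -6, 0, 2, -9, -8, 5, -2, 6, 3]
-7<-2: swap(0,0), lo=1 mid=1 ⇒ [-7, -5, 4, -6, 0, 2, -9, -8, 5, -2, 6, 3]
-5<-2: swap(1,1), lo=2 mid=2 ⇒ [-7, -5, 4, -6, 0, 2, -9, -8, 5, -2, 6, 3]
4>-2: swap(2,9), hi=8 ⇒ [-7, -5, -2, -6, 0, 2, -9, -8, 5, 4, 6, 3]
-2=-2: mid=3
-6<-2: swap(2,3), lo=3 mid=4 ⇒ [-7, -5, -6, -2, 0, 2, -9, -8, 5, 4, 6, 3]
0>-2: swap(4,8), hi=7 ⇒ [-7, -5, -6, -2, 5, 2, -9, -8, 0, 4, 6, 3]
5>-2: swap(4,7), hi=6 ⇒ [-7, -5, -6, -2, -8, 2, -9, 5, 0, 4, 6, 3]
-8<-2: swap(3,4), lo=4 mid=5 ⇒ [-7, -5, -6, -8, -2, 2, -9, 5, 0, 4, 6, 3]
2>-2: swap(5,6), hi=5 ⇒ [-7, -5, -6, -8, -2, -9, 2, 5, 0, 4, 6, 3]
-9<-2: swap(4,5), lo=5 mid=6 ⇒ [-7, -5, -6, -8, -9, -2, 2, 5, 0, 4, 6, 3]
done. lo=5 hi=5; data=[-7, -5, -6, -8, -9, -2, 2, 5, 0, 4, 6, 3]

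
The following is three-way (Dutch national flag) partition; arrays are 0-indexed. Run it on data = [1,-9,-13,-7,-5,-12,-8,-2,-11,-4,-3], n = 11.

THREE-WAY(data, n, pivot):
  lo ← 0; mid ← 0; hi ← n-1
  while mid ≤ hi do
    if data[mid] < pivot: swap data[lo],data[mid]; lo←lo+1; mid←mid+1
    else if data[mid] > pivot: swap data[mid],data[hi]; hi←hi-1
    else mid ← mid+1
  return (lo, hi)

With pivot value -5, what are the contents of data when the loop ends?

pivot = -5; lo=0, mid=0, hi=10
data[mid]=1>-5: swap data[0],data[10]; hi=9 → [-3,-9,-13,-7,-5,-12,-8,-2,-11,-4,1]
data[mid]=-3>-5: swap data[0],data[9]; hi=8 → [-4,-9,-13,-7,-5,-12,-8,-2,-11,-3,1]
data[mid]=-4>-5: swap data[0],data[8]; hi=7 → [-11,-9,-13,-7,-5,-12,-8,-2,-4,-3,1]
data[mid]=-11<-5: swap data[0],data[0]; lo=1,mid=1 → [-11,-9,-13,-7,-5,-12,-8,-2,-4,-3,1]
data[mid]=-9<-5: swap data[1],data[1]; lo=2,mid=2 → [-11,-9,-13,-7,-5,-12,-8,-2,-4,-3,1]
data[mid]=-13<-5: swap data[2],data[2]; lo=3,mid=3 → [-11,-9,-13,-7,-5,-12,-8,-2,-4,-3,1]
data[mid]=-7<-5: swap data[3],data[3]; lo=4,mid=4 → [-11,-9,-13,-7,-5,-12,-8,-2,-4,-3,1]
data[mid]=-5=-5: mid=5
data[mid]=-12<-5: swap data[4],data[5]; lo=5,mid=6 → [-11,-9,-13,-7,-12,-5,-8,-2,-4,-3,1]
data[mid]=-8<-5: swap data[5],data[6]; lo=6,mid=7 → [-11,-9,-13,-7,-12,-8,-5,-2,-4,-3,1]
data[mid]=-2>-5: swap data[7],data[7]; hi=6 → [-11,-9,-13,-7,-12,-8,-5,-2,-4,-3,1]
end: lo=6, hi=6; data = [-11,-9,-13,-7,-12,-8,-5,-2,-4,-3,1]

[-11,-9,-13,-7,-12,-8,-5,-2,-4,-3,1]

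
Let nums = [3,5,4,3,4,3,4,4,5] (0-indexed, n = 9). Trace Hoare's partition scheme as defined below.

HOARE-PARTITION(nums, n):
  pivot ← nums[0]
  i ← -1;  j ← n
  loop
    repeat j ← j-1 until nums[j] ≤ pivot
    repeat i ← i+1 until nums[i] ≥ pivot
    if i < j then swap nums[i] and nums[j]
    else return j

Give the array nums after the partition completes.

pivot=3
j stops at 5 (3), i stops at 0 (3); swap ⇒ [3,5,4,3,4,3,4,4,5]
j stops at 3 (3), i stops at 1 (5); swap ⇒ [3,3,4,5,4,3,4,4,5]
j stops at 1, i stops at 2; i≥j ⇒ return 1. nums=[3,3,4,5,4,3,4,4,5]

[3,3,4,5,4,3,4,4,5]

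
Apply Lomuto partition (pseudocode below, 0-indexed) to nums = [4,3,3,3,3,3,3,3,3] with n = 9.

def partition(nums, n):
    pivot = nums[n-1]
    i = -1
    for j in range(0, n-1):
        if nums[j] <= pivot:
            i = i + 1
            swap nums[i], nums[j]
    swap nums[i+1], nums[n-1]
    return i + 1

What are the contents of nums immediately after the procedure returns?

[3,3,3,3,3,3,3,3,4]

pivot = nums[8] = 3; i = -1
j=0: nums[0]=4 > 3 → no swap
j=1: nums[1]=3 ≤ 3 → i=0, swap nums[0],nums[1] → [3,4,3,3,3,3,3,3,3]
j=2: nums[2]=3 ≤ 3 → i=1, swap nums[1],nums[2] → [3,3,4,3,3,3,3,3,3]
j=3: nums[3]=3 ≤ 3 → i=2, swap nums[2],nums[3] → [3,3,3,4,3,3,3,3,3]
j=4: nums[4]=3 ≤ 3 → i=3, swap nums[3],nums[4] → [3,3,3,3,4,3,3,3,3]
j=5: nums[5]=3 ≤ 3 → i=4, swap nums[4],nums[5] → [3,3,3,3,3,4,3,3,3]
j=6: nums[6]=3 ≤ 3 → i=5, swap nums[5],nums[6] → [3,3,3,3,3,3,4,3,3]
j=7: nums[7]=3 ≤ 3 → i=6, swap nums[6],nums[7] → [3,3,3,3,3,3,3,4,3]
final swap nums[7],nums[8] → [3,3,3,3,3,3,3,3,4]; return 7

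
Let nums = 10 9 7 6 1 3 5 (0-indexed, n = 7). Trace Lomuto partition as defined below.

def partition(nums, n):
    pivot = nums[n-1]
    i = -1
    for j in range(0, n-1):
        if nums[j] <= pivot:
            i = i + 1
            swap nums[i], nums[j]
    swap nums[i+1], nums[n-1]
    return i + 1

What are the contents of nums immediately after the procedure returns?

pivot = nums[6] = 5; i = -1
j=0: nums[0]=10 > 5 → no swap
j=1: nums[1]=9 > 5 → no swap
j=2: nums[2]=7 > 5 → no swap
j=3: nums[3]=6 > 5 → no swap
j=4: nums[4]=1 ≤ 5 → i=0, swap nums[0],nums[4] → 1 9 7 6 10 3 5
j=5: nums[5]=3 ≤ 5 → i=1, swap nums[1],nums[5] → 1 3 7 6 10 9 5
final swap nums[2],nums[6] → 1 3 5 6 10 9 7; return 2

1 3 5 6 10 9 7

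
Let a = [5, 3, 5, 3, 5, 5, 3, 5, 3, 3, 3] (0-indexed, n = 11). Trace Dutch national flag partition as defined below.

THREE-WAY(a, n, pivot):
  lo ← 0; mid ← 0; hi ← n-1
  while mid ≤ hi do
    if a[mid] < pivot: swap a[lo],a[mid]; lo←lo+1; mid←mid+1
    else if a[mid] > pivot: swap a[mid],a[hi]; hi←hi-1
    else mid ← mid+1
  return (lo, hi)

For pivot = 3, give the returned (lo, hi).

pivot = 3; lo=0, mid=0, hi=10
a[mid]=5>3: swap a[0],a[10]; hi=9 → [3, 3, 5, 3, 5, 5, 3, 5, 3, 3, 5]
a[mid]=3=3: mid=1
a[mid]=3=3: mid=2
a[mid]=5>3: swap a[2],a[9]; hi=8 → [3, 3, 3, 3, 5, 5, 3, 5, 3, 5, 5]
a[mid]=3=3: mid=3
a[mid]=3=3: mid=4
a[mid]=5>3: swap a[4],a[8]; hi=7 → [3, 3, 3, 3, 3, 5, 3, 5, 5, 5, 5]
a[mid]=3=3: mid=5
a[mid]=5>3: swap a[5],a[7]; hi=6 → [3, 3, 3, 3, 3, 5, 3, 5, 5, 5, 5]
a[mid]=5>3: swap a[5],a[6]; hi=5 → [3, 3, 3, 3, 3, 3, 5, 5, 5, 5, 5]
a[mid]=3=3: mid=6
end: lo=0, hi=5; a = [3, 3, 3, 3, 3, 3, 5, 5, 5, 5, 5]

(0, 5)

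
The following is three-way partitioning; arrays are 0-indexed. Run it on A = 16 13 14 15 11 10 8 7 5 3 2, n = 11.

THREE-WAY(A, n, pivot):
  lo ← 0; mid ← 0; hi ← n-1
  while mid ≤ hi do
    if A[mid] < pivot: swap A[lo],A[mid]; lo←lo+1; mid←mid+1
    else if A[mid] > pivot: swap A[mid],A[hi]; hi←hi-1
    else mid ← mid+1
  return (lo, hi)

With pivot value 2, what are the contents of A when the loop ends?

lo=0 mid=0 hi=10
16>2: swap(0,10), hi=9 ⇒ 2 13 14 15 11 10 8 7 5 3 16
2=2: mid=1
13>2: swap(1,9), hi=8 ⇒ 2 3 14 15 11 10 8 7 5 13 16
3>2: swap(1,8), hi=7 ⇒ 2 5 14 15 11 10 8 7 3 13 16
5>2: swap(1,7), hi=6 ⇒ 2 7 14 15 11 10 8 5 3 13 16
7>2: swap(1,6), hi=5 ⇒ 2 8 14 15 11 10 7 5 3 13 16
8>2: swap(1,5), hi=4 ⇒ 2 10 14 15 11 8 7 5 3 13 16
10>2: swap(1,4), hi=3 ⇒ 2 11 14 15 10 8 7 5 3 13 16
11>2: swap(1,3), hi=2 ⇒ 2 15 14 11 10 8 7 5 3 13 16
15>2: swap(1,2), hi=1 ⇒ 2 14 15 11 10 8 7 5 3 13 16
14>2: swap(1,1), hi=0 ⇒ 2 14 15 11 10 8 7 5 3 13 16
done. lo=0 hi=0; A=2 14 15 11 10 8 7 5 3 13 16

2 14 15 11 10 8 7 5 3 13 16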